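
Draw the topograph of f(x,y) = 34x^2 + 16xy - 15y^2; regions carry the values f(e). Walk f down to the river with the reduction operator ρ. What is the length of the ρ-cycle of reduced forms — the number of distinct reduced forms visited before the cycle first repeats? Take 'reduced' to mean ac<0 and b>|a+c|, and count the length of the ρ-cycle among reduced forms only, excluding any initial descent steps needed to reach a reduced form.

D = 2296, ⌊√D⌋ = 47
descent: ρ → (-15,44,6)  [lands on river]
river: ρ → (6,40,-29)
river: ρ → (-29,18,17)
river: ρ → (17,16,-30)
river: ρ → (-30,44,3)
river: ρ → (3,46,-15)
ρ-cycle length = 6 (tail of 1 descent step not counted)

6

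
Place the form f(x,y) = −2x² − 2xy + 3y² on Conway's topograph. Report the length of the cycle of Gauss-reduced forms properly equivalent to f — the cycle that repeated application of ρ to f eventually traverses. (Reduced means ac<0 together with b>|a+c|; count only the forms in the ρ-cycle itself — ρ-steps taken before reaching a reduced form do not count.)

D = 28, ⌊√D⌋ = 5
descent: ρ → (3,2,-2)  [lands on river]
river: ρ → (-2,2,3)
river: ρ → (3,4,-1)
river: ρ → (-1,4,3)
ρ-cycle length = 4 (tail of 1 descent step not counted)

4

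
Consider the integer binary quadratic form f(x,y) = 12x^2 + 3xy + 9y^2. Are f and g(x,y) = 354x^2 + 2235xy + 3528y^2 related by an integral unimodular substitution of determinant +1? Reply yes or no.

D₁ = -423, D₂ = -423
f: flip: (12,3,9)→(9,-3,12)
f: reduced (well bottom): (9,-3,12) with a≤c, −a<b≤a
g: translate: b→111 (≡2235 mod 708), so (354,2235,3528)→(354,111,9)
g: flip: (354,111,9)→(9,-111,354)
g: translate: b→-3 (≡-111 mod 18), so (9,-111,354)→(9,-3,12)
g: reduced (well bottom): (9,-3,12) with a≤c, −a<b≤a
reduced forms (9, -3, 12) vs (9, -3, 12) ⇒ equivalent

yes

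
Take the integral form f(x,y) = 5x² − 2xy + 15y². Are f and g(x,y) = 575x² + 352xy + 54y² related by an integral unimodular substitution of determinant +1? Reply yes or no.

D₁ = -296, D₂ = -296
f: reduced (well bottom): (5,-2,15) with a≤c, −a<b≤a
g: flip: (575,352,54)→(54,-352,575)
g: translate: b→-28 (≡-352 mod 108), so (54,-352,575)→(54,-28,5)
g: flip: (54,-28,5)→(5,28,54)
g: translate: b→-2 (≡28 mod 10), so (5,28,54)→(5,-2,15)
g: reduced (well bottom): (5,-2,15) with a≤c, −a<b≤a
reduced forms (5, -2, 15) vs (5, -2, 15) ⇒ equivalent

yes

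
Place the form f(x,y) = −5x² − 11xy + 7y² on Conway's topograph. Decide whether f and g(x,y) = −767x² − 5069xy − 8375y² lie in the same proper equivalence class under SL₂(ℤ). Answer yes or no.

D₁ = 261, D₂ = 261
river cycle of f (length 8): (7, 11, -5), (-5, 9, 9), (9, 9, -5), (-5, 11, 7), (7, 3, -9), (-9, 15, 1), (1, 15, -9), (-9, 3, 7)
river cycle of g (length 8): (-5, 9, 9), (9, 9, -5), (-5, 11, 7), (7, 3, -9), (-9, 15, 1), (1, 15, -9), (-9, 3, 7), (7, 11, -5)
cycles coincide ⇒ equivalent

yes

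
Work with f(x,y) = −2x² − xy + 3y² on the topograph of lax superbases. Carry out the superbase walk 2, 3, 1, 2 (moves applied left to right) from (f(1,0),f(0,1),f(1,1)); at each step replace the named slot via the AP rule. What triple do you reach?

start (-2,3,0) = (f(1,0),f(0,1),f(1,1))
replace slot 2: 2·((-2)+0) − 3 = -7 → (-2,-7,0)
replace slot 3: 2·((-2)+(-7)) − 0 = -18 → (-2,-7,-18)
replace slot 1: 2·((-7)+(-18)) − (-2) = -48 → (-48,-7,-18)
replace slot 2: 2·((-48)+(-18)) − (-7) = -125 → (-48,-125,-18)

-48,-125,-18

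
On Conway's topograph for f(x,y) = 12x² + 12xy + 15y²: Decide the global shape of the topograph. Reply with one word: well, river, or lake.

D = b²−4ac = 12² − 4·12·15 = -576
D < 0 ⇒ definite ⇒ every region one sign ⇒ single well

well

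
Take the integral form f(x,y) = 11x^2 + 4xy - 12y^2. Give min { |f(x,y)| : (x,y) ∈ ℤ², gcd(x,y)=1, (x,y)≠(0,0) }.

river: ρ → (-12,20,3)
river: ρ → (3,22,-5)
river: ρ → (-5,18,11)
river: ρ → (11,4,-12)
closes: descent 0, river 4
min |a| on river = 3

3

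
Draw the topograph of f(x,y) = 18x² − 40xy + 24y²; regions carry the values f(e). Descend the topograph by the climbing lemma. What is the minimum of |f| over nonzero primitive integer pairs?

translate: b→-4 (≡-40 mod 36), so (18,-40,24)→(18,-4,2)
flip: (18,-4,2)→(2,4,18)
translate: b→0 (≡4 mod 4), so (2,4,18)→(2,0,16)
reduced (well bottom): (2,0,16) with a≤c, −a<b≤a
well minimum = a = 2

2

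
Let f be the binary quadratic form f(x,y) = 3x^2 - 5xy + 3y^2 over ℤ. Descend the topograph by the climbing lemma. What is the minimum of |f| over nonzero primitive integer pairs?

translate: b→1 (≡-5 mod 6), so (3,-5,3)→(3,1,1)
flip: (3,1,1)→(1,-1,3)
translate: b→1 (≡-1 mod 2), so (1,-1,3)→(1,1,3)
reduced (well bottom): (1,1,3) with a≤c, −a<b≤a
well minimum = a = 1

1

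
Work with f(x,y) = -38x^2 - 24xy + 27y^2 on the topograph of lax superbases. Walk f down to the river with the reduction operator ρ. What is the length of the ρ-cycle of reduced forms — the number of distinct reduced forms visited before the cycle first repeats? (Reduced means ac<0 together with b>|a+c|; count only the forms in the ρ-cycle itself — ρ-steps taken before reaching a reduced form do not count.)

D = 4680, ⌊√D⌋ = 68
descent: ρ → (27,24,-38)  [lands on river]
river: ρ → (-38,52,13)
river: ρ → (13,52,-38)
river: ρ → (-38,24,27)
river: ρ → (27,30,-35)
river: ρ → (-35,40,22)
river: ρ → (22,48,-27)
river: ρ → (-27,60,10)
river: ρ → (10,60,-27)
river: ρ → (-27,48,22)
river: ρ → (22,40,-35)
river: ρ → (-35,30,27)
ρ-cycle length = 12 (tail of 1 descent step not counted)

12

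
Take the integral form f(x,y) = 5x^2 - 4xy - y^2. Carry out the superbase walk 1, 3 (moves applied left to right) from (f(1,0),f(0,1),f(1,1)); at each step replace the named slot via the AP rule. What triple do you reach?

start (5,-1,0) = (f(1,0),f(0,1),f(1,1))
replace slot 1: 2·((-1)+0) − 5 = -7 → (-7,-1,0)
replace slot 3: 2·((-7)+(-1)) − 0 = -16 → (-7,-1,-16)

-7,-1,-16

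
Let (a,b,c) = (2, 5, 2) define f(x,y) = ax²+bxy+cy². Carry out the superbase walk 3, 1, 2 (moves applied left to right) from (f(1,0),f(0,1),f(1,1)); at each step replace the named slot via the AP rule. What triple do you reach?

start (2,2,9) = (f(1,0),f(0,1),f(1,1))
replace slot 3: 2·(2+2) − 9 = -1 → (2,2,-1)
replace slot 1: 2·(2+(-1)) − 2 = 0 → (0,2,-1)
replace slot 2: 2·(0+(-1)) − 2 = -4 → (0,-4,-1)

0,-4,-1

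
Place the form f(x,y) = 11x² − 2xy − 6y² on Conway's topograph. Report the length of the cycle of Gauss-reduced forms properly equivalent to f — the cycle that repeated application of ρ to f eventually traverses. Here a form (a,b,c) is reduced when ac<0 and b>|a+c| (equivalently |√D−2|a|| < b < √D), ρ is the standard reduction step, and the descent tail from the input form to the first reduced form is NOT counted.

D = 268, ⌊√D⌋ = 16
descent: ρ → (-6,14,3)  [lands on river]
river: ρ → (3,16,-1)
river: ρ → (-1,16,3)
river: ρ → (3,14,-6)
river: ρ → (-6,10,7)
river: ρ → (7,4,-9)
river: ρ → (-9,14,2)
river: ρ → (2,14,-9)
river: ρ → (-9,4,7)
river: ρ → (7,10,-6)
ρ-cycle length = 10 (tail of 1 descent step not counted)

10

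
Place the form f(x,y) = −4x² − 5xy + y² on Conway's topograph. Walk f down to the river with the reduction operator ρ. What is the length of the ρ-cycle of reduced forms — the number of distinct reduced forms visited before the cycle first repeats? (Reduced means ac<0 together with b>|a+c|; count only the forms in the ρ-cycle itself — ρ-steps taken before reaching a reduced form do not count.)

D = 41, ⌊√D⌋ = 6
descent: ρ → (1,5,-4)  [lands on river]
river: ρ → (-4,3,2)
river: ρ → (2,5,-2)
river: ρ → (-2,3,4)
river: ρ → (4,5,-1)
river: ρ → (-1,5,4)
river: ρ → (4,3,-2)
river: ρ → (-2,5,2)
river: ρ → (2,3,-4)
river: ρ → (-4,5,1)
ρ-cycle length = 10 (tail of 1 descent step not counted)

10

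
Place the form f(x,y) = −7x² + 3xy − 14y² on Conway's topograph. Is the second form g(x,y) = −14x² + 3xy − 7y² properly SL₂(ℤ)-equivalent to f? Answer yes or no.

D₁ = -383, D₂ = -383
f is negative-definite; reduce −f:
−f: reduced (well bottom): (7,-3,14) with a≤c, −a<b≤a
flip sign back: reduced form of f is (-7,3,-14)
g is negative-definite; reduce −g:
−g: flip: (14,-3,7)→(7,3,14)
−g: reduced (well bottom): (7,3,14) with a≤c, −a<b≤a
flip sign back: reduced form of g is (-7,-3,-14)
reduced forms (-7, 3, -14) vs (-7, -3, -14) ⇒ inequivalent

no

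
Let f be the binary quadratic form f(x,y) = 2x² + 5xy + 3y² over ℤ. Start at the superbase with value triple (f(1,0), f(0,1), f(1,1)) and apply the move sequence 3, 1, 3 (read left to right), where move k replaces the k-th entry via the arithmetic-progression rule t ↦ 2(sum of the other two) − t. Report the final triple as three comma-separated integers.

start (2,3,10) = (f(1,0),f(0,1),f(1,1))
replace slot 3: 2·(2+3) − 10 = 0 → (2,3,0)
replace slot 1: 2·(3+0) − 2 = 4 → (4,3,0)
replace slot 3: 2·(4+3) − 0 = 14 → (4,3,14)

4,3,14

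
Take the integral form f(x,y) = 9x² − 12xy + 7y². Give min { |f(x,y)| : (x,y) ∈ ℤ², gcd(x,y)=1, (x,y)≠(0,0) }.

translate: b→6 (≡-12 mod 18), so (9,-12,7)→(9,6,4)
flip: (9,6,4)→(4,-6,9)
translate: b→2 (≡-6 mod 8), so (4,-6,9)→(4,2,7)
reduced (well bottom): (4,2,7) with a≤c, −a<b≤a
well minimum = a = 4

4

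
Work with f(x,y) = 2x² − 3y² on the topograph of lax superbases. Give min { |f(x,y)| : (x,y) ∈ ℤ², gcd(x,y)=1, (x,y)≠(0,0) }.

descent: ρ → (-3,0,2)
descent: ρ → (2,4,-1)  [lands on river]
river: ρ → (-1,4,2)
closes: descent 2, river 2
min |a| on river = 1

1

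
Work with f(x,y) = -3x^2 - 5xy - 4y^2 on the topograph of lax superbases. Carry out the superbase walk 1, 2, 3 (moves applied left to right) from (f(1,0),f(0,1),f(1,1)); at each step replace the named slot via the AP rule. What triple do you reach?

start (-3,-4,-12) = (f(1,0),f(0,1),f(1,1))
replace slot 1: 2·((-4)+(-12)) − (-3) = -29 → (-29,-4,-12)
replace slot 2: 2·((-29)+(-12)) − (-4) = -78 → (-29,-78,-12)
replace slot 3: 2·((-29)+(-78)) − (-12) = -202 → (-29,-78,-202)

-29,-78,-202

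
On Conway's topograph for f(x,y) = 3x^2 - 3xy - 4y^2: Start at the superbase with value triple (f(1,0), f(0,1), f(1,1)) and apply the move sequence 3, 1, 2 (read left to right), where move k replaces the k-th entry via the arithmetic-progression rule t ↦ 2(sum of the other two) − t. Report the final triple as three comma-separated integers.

start (3,-4,-4) = (f(1,0),f(0,1),f(1,1))
replace slot 3: 2·(3+(-4)) − (-4) = 2 → (3,-4,2)
replace slot 1: 2·((-4)+2) − 3 = -7 → (-7,-4,2)
replace slot 2: 2·((-7)+2) − (-4) = -6 → (-7,-6,2)

-7,-6,2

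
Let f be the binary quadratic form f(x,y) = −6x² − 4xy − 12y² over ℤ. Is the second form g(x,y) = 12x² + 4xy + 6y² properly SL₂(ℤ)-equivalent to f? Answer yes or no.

D₁ = -272, D₂ = -272
f is negative-definite; reduce −f:
−f: reduced (well bottom): (6,4,12) with a≤c, −a<b≤a
flip sign back: reduced form of f is (-6,-4,-12)
g: flip: (12,4,6)→(6,-4,12)
g: reduced (well bottom): (6,-4,12) with a≤c, −a<b≤a
reduced forms (-6, -4, -12) vs (6, -4, 12) ⇒ inequivalent

no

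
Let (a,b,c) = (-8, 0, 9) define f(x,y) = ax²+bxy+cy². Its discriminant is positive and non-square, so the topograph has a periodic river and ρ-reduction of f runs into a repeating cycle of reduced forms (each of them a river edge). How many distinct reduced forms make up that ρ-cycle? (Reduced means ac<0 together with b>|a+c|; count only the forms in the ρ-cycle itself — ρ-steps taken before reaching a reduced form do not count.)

D = 288, ⌊√D⌋ = 16
descent: ρ → (9,0,-8)
descent: ρ → (-8,16,1)  [lands on river]
river: ρ → (1,16,-8)
ρ-cycle length = 2 (tail of 2 descent steps not counted)

2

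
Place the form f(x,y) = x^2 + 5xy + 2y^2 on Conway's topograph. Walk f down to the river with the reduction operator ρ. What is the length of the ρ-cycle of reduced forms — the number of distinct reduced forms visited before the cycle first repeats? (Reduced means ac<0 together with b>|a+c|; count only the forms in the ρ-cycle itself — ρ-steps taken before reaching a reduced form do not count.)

D = 17, ⌊√D⌋ = 4
descent: ρ → (2,3,-1)  [lands on river]
river: ρ → (-1,3,2)
river: ρ → (2,1,-2)
river: ρ → (-2,3,1)
river: ρ → (1,3,-2)
river: ρ → (-2,1,2)
ρ-cycle length = 6 (tail of 1 descent step not counted)

6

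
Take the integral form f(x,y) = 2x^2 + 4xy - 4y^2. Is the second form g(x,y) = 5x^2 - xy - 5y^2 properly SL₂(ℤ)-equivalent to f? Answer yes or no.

D₁ = 48, D₂ = 101
discriminants differ ⇒ not SL₂(ℤ)-equivalent

no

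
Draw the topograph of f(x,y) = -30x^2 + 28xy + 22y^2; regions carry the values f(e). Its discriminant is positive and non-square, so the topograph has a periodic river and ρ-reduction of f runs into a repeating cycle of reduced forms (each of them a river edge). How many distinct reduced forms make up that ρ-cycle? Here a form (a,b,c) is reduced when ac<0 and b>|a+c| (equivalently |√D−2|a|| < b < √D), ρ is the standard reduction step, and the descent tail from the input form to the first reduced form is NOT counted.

D = 3424, ⌊√D⌋ = 58
river: ρ → (22,16,-36)
river: ρ → (-36,56,2)
river: ρ → (2,56,-36)
river: ρ → (-36,16,22)
river: ρ → (22,28,-30)
river: ρ → (-30,32,20)
river: ρ → (20,48,-14)
river: ρ → (-14,36,38)
river: ρ → (38,40,-12)
river: ρ → (-12,56,6)
river: ρ → (6,52,-30)
river: ρ → (-30,8,28)
river: ρ → (28,48,-10)
river: ρ → (-10,52,18)
river: ρ → (18,56,-4)
river: ρ → (-4,56,18)
river: ρ → (18,52,-10)
river: ρ → (-10,48,28)
river: ρ → (28,8,-30)
river: ρ → (-30,52,6)
river: ρ → (6,56,-12)
river: ρ → (-12,40,38)
river: ρ → (38,36,-14)
river: ρ → (-14,48,20)
river: ρ → (20,32,-30)
river: ρ → (-30,28,22)
ρ-cycle length = 26 (tail of 0 descent steps not counted)

26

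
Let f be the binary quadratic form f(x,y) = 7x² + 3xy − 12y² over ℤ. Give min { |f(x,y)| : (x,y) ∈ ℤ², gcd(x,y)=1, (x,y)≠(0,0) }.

descent: ρ → (-12,-3,7)
descent: ρ → (7,17,-2)  [lands on river]
river: ρ → (-2,15,15)
river: ρ → (15,15,-2)
river: ρ → (-2,17,7)
river: ρ → (7,11,-8)
river: ρ → (-8,5,10)
river: ρ → (10,15,-3)
river: ρ → (-3,15,10)
river: ρ → (10,5,-8)
river: ρ → (-8,11,7)
closes: descent 2, river 10
min |a| on river = 2

2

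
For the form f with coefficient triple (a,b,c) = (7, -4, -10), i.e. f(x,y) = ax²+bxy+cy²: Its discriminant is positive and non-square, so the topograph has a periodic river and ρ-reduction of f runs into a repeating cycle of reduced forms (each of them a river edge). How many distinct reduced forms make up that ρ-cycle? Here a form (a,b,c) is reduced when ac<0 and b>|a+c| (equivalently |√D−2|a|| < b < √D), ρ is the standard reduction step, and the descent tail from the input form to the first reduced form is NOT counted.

D = 296, ⌊√D⌋ = 17
descent: ρ → (-10,4,7)  [lands on river]
river: ρ → (7,10,-7)
river: ρ → (-7,4,10)
river: ρ → (10,16,-1)
river: ρ → (-1,16,10)
river: ρ → (10,4,-7)
river: ρ → (-7,10,7)
river: ρ → (7,4,-10)
river: ρ → (-10,16,1)
river: ρ → (1,16,-10)
ρ-cycle length = 10 (tail of 1 descent step not counted)

10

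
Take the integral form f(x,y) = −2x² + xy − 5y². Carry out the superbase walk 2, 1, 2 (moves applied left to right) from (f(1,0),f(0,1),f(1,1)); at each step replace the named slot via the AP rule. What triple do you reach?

start (-2,-5,-6) = (f(1,0),f(0,1),f(1,1))
replace slot 2: 2·((-2)+(-6)) − (-5) = -11 → (-2,-11,-6)
replace slot 1: 2·((-11)+(-6)) − (-2) = -32 → (-32,-11,-6)
replace slot 2: 2·((-32)+(-6)) − (-11) = -65 → (-32,-65,-6)

-32,-65,-6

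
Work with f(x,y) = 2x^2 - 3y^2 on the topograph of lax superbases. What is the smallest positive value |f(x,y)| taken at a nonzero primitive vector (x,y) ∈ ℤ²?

descent: ρ → (-3,0,2)
descent: ρ → (2,4,-1)  [lands on river]
river: ρ → (-1,4,2)
closes: descent 2, river 2
min |a| on river = 1

1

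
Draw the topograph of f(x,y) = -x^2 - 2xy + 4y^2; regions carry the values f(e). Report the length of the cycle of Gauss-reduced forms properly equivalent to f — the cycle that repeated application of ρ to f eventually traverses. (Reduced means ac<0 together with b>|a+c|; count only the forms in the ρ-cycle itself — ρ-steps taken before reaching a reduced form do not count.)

D = 20, ⌊√D⌋ = 4
descent: ρ → (4,2,-1)
descent: ρ → (-1,4,1)  [lands on river]
river: ρ → (1,4,-1)
ρ-cycle length = 2 (tail of 2 descent steps not counted)

2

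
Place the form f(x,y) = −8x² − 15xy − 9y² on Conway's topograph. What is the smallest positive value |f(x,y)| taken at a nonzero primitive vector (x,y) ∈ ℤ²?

translate: b→-1 (≡15 mod 16), so (8,15,9)→(8,-1,2)
flip: (8,-1,2)→(2,1,8)
reduced (well bottom): (2,1,8) with a≤c, −a<b≤a
well minimum |f| = |-2| = 2 (negative-definite)

2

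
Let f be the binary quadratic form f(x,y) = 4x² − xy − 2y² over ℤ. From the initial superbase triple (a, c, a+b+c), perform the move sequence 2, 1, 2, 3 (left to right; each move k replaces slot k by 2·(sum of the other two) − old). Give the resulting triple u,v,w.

start (4,-2,1) = (f(1,0),f(0,1),f(1,1))
replace slot 2: 2·(4+1) − (-2) = 12 → (4,12,1)
replace slot 1: 2·(12+1) − 4 = 22 → (22,12,1)
replace slot 2: 2·(22+1) − 12 = 34 → (22,34,1)
replace slot 3: 2·(22+34) − 1 = 111 → (22,34,111)

22,34,111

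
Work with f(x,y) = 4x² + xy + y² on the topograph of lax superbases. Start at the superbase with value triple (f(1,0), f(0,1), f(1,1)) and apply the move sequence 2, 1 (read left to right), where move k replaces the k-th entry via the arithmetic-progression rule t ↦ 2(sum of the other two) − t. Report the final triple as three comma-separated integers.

start (4,1,6) = (f(1,0),f(0,1),f(1,1))
replace slot 2: 2·(4+6) − 1 = 19 → (4,19,6)
replace slot 1: 2·(19+6) − 4 = 46 → (46,19,6)

46,19,6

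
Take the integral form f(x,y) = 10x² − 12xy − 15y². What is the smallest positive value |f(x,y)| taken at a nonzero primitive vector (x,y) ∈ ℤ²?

descent: ρ → (-15,12,10)  [lands on river]
river: ρ → (10,8,-17)
river: ρ → (-17,26,1)
river: ρ → (1,26,-17)
river: ρ → (-17,8,10)
river: ρ → (10,12,-15)
river: ρ → (-15,18,7)
river: ρ → (7,24,-6)
river: ρ → (-6,24,7)
river: ρ → (7,18,-15)
closes: descent 1, river 10
min |a| on river = 1

1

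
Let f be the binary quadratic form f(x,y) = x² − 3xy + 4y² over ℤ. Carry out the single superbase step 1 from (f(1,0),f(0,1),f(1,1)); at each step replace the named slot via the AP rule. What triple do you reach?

start (1,4,2) = (f(1,0),f(0,1),f(1,1))
replace slot 1: 2·(4+2) − 1 = 11 → (11,4,2)

11,4,2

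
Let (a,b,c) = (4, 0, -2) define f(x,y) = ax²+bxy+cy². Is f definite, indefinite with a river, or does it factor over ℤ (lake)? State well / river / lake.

D = b²−4ac = 0² − 4·4·(-2) = 32
D > 0 non-square ⇒ indefinite ⇒ periodic river

river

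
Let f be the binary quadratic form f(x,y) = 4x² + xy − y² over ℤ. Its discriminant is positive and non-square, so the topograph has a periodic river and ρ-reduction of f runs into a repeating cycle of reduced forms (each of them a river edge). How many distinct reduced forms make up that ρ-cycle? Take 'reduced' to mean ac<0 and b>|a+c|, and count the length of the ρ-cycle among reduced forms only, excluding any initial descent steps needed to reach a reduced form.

D = 17, ⌊√D⌋ = 4
descent: ρ → (-1,3,2)  [lands on river]
river: ρ → (2,1,-2)
river: ρ → (-2,3,1)
river: ρ → (1,3,-2)
river: ρ → (-2,1,2)
river: ρ → (2,3,-1)
ρ-cycle length = 6 (tail of 1 descent step not counted)

6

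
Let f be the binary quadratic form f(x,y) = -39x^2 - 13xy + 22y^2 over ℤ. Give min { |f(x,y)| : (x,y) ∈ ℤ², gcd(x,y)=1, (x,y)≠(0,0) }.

descent: ρ → (22,57,-4)  [lands on river]
river: ρ → (-4,55,36)
river: ρ → (36,17,-23)
river: ρ → (-23,29,30)
river: ρ → (30,31,-22)
river: ρ → (-22,57,4)
river: ρ → (4,55,-36)
river: ρ → (-36,17,23)
river: ρ → (23,29,-30)
river: ρ → (-30,31,22)
closes: descent 1, river 10
min |a| on river = 4

4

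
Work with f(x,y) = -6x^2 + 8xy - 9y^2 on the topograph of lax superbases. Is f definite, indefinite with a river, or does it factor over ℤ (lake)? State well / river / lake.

D = b²−4ac = 8² − 4·(-6)·(-9) = -152
D < 0 ⇒ definite ⇒ every region one sign ⇒ single well

well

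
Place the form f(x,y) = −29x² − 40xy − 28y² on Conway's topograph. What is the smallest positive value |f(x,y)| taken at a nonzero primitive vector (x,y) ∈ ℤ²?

translate: b→-18 (≡40 mod 58), so (29,40,28)→(29,-18,17)
flip: (29,-18,17)→(17,18,29)
translate: b→-16 (≡18 mod 34), so (17,18,29)→(17,-16,28)
reduced (well bottom): (17,-16,28) with a≤c, −a<b≤a
well minimum |f| = |-17| = 17 (negative-definite)

17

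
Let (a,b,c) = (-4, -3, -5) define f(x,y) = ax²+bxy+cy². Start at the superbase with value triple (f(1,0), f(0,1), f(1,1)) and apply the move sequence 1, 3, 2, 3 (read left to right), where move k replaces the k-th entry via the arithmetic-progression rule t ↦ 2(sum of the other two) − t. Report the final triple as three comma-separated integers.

start (-4,-5,-12) = (f(1,0),f(0,1),f(1,1))
replace slot 1: 2·((-5)+(-12)) − (-4) = -30 → (-30,-5,-12)
replace slot 3: 2·((-30)+(-5)) − (-12) = -58 → (-30,-5,-58)
replace slot 2: 2·((-30)+(-58)) − (-5) = -171 → (-30,-171,-58)
replace slot 3: 2·((-30)+(-171)) − (-58) = -344 → (-30,-171,-344)

-30,-171,-344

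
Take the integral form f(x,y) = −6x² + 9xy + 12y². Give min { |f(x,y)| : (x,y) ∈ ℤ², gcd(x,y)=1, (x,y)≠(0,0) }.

river: ρ → (12,15,-3)
river: ρ → (-3,15,12)
river: ρ → (12,9,-6)
river: ρ → (-6,15,6)
river: ρ → (6,9,-12)
river: ρ → (-12,15,3)
river: ρ → (3,15,-12)
river: ρ → (-12,9,6)
river: ρ → (6,15,-6)
river: ρ → (-6,9,12)
closes: descent 0, river 10
min |a| on river = 3

3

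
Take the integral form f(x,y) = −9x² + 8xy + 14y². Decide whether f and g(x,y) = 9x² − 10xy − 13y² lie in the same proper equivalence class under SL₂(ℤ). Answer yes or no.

D₁ = 568, D₂ = 568
river cycle of f (length 6): (14, 20, -3), (-3, 22, 7), (7, 20, -6), (-6, 16, 13), (13, 10, -9), (-9, 8, 14)
river cycle of g (length 6): (-13, 10, 9), (9, 8, -14), (-14, 20, 3), (3, 22, -7), (-7, 20, 6), (6, 16, -13)
cycles differ ⇒ inequivalent

no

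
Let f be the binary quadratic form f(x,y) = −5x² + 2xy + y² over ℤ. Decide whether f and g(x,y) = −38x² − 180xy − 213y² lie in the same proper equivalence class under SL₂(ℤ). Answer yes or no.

D₁ = 24, D₂ = 24
river cycle of f (length 2): (1, 4, -2), (-2, 4, 1)
river cycle of g (length 2): (1, 4, -2), (-2, 4, 1)
cycles coincide ⇒ equivalent

yes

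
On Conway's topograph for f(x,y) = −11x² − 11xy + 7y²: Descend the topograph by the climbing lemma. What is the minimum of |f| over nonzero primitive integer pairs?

descent: ρ → (7,11,-11)  [lands on river]
river: ρ → (-11,11,7)
river: ρ → (7,17,-5)
river: ρ → (-5,13,13)
river: ρ → (13,13,-5)
river: ρ → (-5,17,7)
closes: descent 1, river 6
min |a| on river = 5

5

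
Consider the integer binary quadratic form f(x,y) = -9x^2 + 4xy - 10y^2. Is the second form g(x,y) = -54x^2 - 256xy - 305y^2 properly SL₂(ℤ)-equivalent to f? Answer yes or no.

D₁ = -344, D₂ = -344
f is negative-definite; reduce −f:
−f: reduced (well bottom): (9,-4,10) with a≤c, −a<b≤a
flip sign back: reduced form of f is (-9,4,-10)
g is negative-definite; reduce −g:
−g: translate: b→40 (≡256 mod 108), so (54,256,305)→(54,40,9)
−g: flip: (54,40,9)→(9,-40,54)
−g: translate: b→-4 (≡-40 mod 18), so (9,-40,54)→(9,-4,10)
−g: reduced (well bottom): (9,-4,10) with a≤c, −a<b≤a
flip sign back: reduced form of g is (-9,4,-10)
reduced forms (-9, 4, -10) vs (-9, 4, -10) ⇒ equivalent

yes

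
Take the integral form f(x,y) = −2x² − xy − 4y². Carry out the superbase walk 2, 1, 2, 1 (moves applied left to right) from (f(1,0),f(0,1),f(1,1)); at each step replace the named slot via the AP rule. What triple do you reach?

start (-2,-4,-7) = (f(1,0),f(0,1),f(1,1))
replace slot 2: 2·((-2)+(-7)) − (-4) = -14 → (-2,-14,-7)
replace slot 1: 2·((-14)+(-7)) − (-2) = -40 → (-40,-14,-7)
replace slot 2: 2·((-40)+(-7)) − (-14) = -80 → (-40,-80,-7)
replace slot 1: 2·((-80)+(-7)) − (-40) = -134 → (-134,-80,-7)

-134,-80,-7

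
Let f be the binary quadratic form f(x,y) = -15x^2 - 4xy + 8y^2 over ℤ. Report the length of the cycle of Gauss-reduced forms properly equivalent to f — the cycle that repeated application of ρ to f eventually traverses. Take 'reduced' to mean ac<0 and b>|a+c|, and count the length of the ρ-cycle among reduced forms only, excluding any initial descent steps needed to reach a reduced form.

D = 496, ⌊√D⌋ = 22
descent: ρ → (8,20,-3)  [lands on river]
river: ρ → (-3,22,1)
river: ρ → (1,22,-3)
river: ρ → (-3,20,8)
river: ρ → (8,12,-11)
river: ρ → (-11,10,9)
river: ρ → (9,8,-12)
river: ρ → (-12,16,5)
river: ρ → (5,14,-15)
river: ρ → (-15,16,4)
river: ρ → (4,16,-15)
river: ρ → (-15,14,5)
river: ρ → (5,16,-12)
river: ρ → (-12,8,9)
river: ρ → (9,10,-11)
river: ρ → (-11,12,8)
ρ-cycle length = 16 (tail of 1 descent step not counted)

16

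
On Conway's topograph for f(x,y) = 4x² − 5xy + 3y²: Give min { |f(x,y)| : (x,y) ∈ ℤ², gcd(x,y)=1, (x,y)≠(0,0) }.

translate: b→3 (≡-5 mod 8), so (4,-5,3)→(4,3,2)
flip: (4,3,2)→(2,-3,4)
translate: b→1 (≡-3 mod 4), so (2,-3,4)→(2,1,3)
reduced (well bottom): (2,1,3) with a≤c, −a<b≤a
well minimum = a = 2

2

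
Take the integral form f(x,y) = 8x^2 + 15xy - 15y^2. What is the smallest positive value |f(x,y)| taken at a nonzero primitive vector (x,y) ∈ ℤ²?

river: ρ → (-15,15,8)
river: ρ → (8,17,-13)
river: ρ → (-13,9,12)
river: ρ → (12,15,-10)
river: ρ → (-10,25,2)
river: ρ → (2,23,-22)
river: ρ → (-22,21,3)
river: ρ → (3,21,-22)
river: ρ → (-22,23,2)
river: ρ → (2,25,-10)
river: ρ → (-10,15,12)
river: ρ → (12,9,-13)
river: ρ → (-13,17,8)
river: ρ → (8,15,-15)
closes: descent 0, river 14
min |a| on river = 2

2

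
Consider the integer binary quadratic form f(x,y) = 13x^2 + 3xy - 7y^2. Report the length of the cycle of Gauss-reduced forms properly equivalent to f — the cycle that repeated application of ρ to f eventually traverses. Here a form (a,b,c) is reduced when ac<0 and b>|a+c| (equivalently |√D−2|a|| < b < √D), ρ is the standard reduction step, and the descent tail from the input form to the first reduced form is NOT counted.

D = 373, ⌊√D⌋ = 19
descent: ρ → (-7,11,9)  [lands on river]
river: ρ → (9,7,-9)
river: ρ → (-9,11,7)
river: ρ → (7,17,-3)
river: ρ → (-3,19,1)
river: ρ → (1,19,-3)
river: ρ → (-3,17,7)
river: ρ → (7,11,-9)
river: ρ → (-9,7,9)
river: ρ → (9,11,-7)
river: ρ → (-7,17,3)
river: ρ → (3,19,-1)
river: ρ → (-1,19,3)
river: ρ → (3,17,-7)
ρ-cycle length = 14 (tail of 1 descent step not counted)

14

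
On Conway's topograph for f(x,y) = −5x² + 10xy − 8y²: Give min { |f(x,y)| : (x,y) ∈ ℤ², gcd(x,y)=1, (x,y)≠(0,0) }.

translate: b→0 (≡-10 mod 10), so (5,-10,8)→(5,0,3)
flip: (5,0,3)→(3,0,5)
reduced (well bottom): (3,0,5) with a≤c, −a<b≤a
well minimum |f| = |-3| = 3 (negative-definite)

3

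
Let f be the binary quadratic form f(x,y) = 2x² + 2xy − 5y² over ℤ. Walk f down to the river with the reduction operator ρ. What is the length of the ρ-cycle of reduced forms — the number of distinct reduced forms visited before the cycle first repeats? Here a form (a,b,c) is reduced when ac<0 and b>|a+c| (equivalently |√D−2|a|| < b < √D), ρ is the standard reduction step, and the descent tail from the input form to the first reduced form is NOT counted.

D = 44, ⌊√D⌋ = 6
descent: ρ → (-5,-2,2)
descent: ρ → (2,6,-1)  [lands on river]
river: ρ → (-1,6,2)
ρ-cycle length = 2 (tail of 2 descent steps not counted)

2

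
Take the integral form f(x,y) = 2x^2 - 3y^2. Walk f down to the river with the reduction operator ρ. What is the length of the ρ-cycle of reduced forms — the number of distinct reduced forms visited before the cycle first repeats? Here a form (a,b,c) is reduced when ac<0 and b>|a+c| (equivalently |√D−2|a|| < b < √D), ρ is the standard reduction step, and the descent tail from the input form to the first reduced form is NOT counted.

D = 24, ⌊√D⌋ = 4
descent: ρ → (-3,0,2)
descent: ρ → (2,4,-1)  [lands on river]
river: ρ → (-1,4,2)
ρ-cycle length = 2 (tail of 2 descent steps not counted)

2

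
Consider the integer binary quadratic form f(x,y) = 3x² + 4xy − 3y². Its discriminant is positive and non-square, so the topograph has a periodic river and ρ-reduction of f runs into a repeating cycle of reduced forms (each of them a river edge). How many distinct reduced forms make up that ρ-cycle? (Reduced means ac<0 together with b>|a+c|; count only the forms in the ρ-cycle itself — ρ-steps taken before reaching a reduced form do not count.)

D = 52, ⌊√D⌋ = 7
river: ρ → (-3,2,4)
river: ρ → (4,6,-1)
river: ρ → (-1,6,4)
river: ρ → (4,2,-3)
river: ρ → (-3,4,3)
river: ρ → (3,2,-4)
river: ρ → (-4,6,1)
river: ρ → (1,6,-4)
river: ρ → (-4,2,3)
river: ρ → (3,4,-3)
ρ-cycle length = 10 (tail of 0 descent steps not counted)

10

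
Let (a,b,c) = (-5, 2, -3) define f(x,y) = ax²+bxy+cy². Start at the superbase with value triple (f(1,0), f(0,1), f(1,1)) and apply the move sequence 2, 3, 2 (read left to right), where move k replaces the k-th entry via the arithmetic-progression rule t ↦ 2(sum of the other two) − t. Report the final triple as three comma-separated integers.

start (-5,-3,-6) = (f(1,0),f(0,1),f(1,1))
replace slot 2: 2·((-5)+(-6)) − (-3) = -19 → (-5,-19,-6)
replace slot 3: 2·((-5)+(-19)) − (-6) = -42 → (-5,-19,-42)
replace slot 2: 2·((-5)+(-42)) − (-19) = -75 → (-5,-75,-42)

-5,-75,-42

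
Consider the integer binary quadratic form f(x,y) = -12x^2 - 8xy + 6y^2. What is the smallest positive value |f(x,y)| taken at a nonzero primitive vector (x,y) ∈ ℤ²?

descent: ρ → (6,8,-12)  [lands on river]
river: ρ → (-12,16,2)
river: ρ → (2,16,-12)
river: ρ → (-12,8,6)
river: ρ → (6,16,-4)
river: ρ → (-4,16,6)
closes: descent 1, river 6
min |a| on river = 2

2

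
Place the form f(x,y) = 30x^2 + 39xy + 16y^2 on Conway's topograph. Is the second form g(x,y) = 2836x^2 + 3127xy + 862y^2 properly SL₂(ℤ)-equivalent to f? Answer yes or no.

D₁ = -399, D₂ = -399
f: translate: b→-21 (≡39 mod 60), so (30,39,16)→(30,-21,7)
f: flip: (30,-21,7)→(7,21,30)
f: translate: b→7 (≡21 mod 14), so (7,21,30)→(7,7,16)
f: reduced (well bottom): (7,7,16) with a≤c, −a<b≤a
g: translate: b→-2545 (≡3127 mod 5672), so (2836,3127,862)→(2836,-2545,571)
g: flip: (2836,-2545,571)→(571,2545,2836)
g: translate: b→261 (≡2545 mod 1142), so (571,2545,2836)→(571,261,30)
g: flip: (571,261,30)→(30,-261,571)
g: translate: b→-21 (≡-261 mod 60), so (30,-261,571)→(30,-21,7)
g: flip: (30,-21,7)→(7,21,30)
g: translate: b→7 (≡21 mod 14), so (7,21,30)→(7,7,16)
g: reduced (well bottom): (7,7,16) with a≤c, −a<b≤a
reduced forms (7, 7, 16) vs (7, 7, 16) ⇒ equivalent

yes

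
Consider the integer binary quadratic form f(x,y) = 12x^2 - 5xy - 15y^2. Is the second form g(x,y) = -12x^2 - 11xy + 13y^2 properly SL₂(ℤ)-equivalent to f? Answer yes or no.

D₁ = 745, D₂ = 745
river cycle of f (length 18): (-15, 5, 12), (12, 19, -8), (-8, 13, 18), (18, 23, -3), (-3, 25, 10), (10, 15, -13), (-13, 11, 12), (12, 13, -12), (-12, 11, 13), (13, 15, -10), … (8 more)
river cycle of g (length 18): (13, 11, -12), (-12, 13, 12), (12, 11, -13), (-13, 15, 10), (10, 25, -3), (-3, 23, 18), (18, 13, -8), (-8, 19, 12), (12, 5, -15), (-15, 25, 2), … (8 more)
cycles differ ⇒ inequivalent

no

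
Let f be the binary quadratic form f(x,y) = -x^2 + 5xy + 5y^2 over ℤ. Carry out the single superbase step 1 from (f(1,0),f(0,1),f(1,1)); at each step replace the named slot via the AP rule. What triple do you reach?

start (-1,5,9) = (f(1,0),f(0,1),f(1,1))
replace slot 1: 2·(5+9) − (-1) = 29 → (29,5,9)

29,5,9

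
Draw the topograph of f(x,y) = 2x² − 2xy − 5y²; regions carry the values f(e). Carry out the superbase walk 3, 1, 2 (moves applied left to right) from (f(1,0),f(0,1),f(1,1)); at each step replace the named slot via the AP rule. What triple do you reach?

start (2,-5,-5) = (f(1,0),f(0,1),f(1,1))
replace slot 3: 2·(2+(-5)) − (-5) = -1 → (2,-5,-1)
replace slot 1: 2·((-5)+(-1)) − 2 = -14 → (-14,-5,-1)
replace slot 2: 2·((-14)+(-1)) − (-5) = -25 → (-14,-25,-1)

-14,-25,-1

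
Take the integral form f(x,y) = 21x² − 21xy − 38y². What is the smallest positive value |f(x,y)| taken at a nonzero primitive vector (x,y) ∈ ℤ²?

descent: ρ → (-38,21,21)  [lands on river]
river: ρ → (21,21,-38)
river: ρ → (-38,55,4)
river: ρ → (4,57,-24)
river: ρ → (-24,39,22)
river: ρ → (22,49,-14)
river: ρ → (-14,35,43)
river: ρ → (43,51,-6)
river: ρ → (-6,57,16)
river: ρ → (16,39,-33)
river: ρ → (-33,27,22)
river: ρ → (22,17,-38)
river: ρ → (-38,59,1)
river: ρ → (1,59,-38)
river: ρ → (-38,17,22)
river: ρ → (22,27,-33)
river: ρ → (-33,39,16)
river: ρ → (16,57,-6)
river: ρ → (-6,51,43)
river: ρ → (43,35,-14)
river: ρ → (-14,49,22)
river: ρ → (22,39,-24)
river: ρ → (-24,57,4)
river: ρ → (4,55,-38)
closes: descent 1, river 24
min |a| on river = 1

1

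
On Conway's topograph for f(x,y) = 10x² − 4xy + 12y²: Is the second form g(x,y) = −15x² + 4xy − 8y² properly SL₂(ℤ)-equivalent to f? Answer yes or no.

D₁ = -464, D₂ = -464
f: reduced (well bottom): (10,-4,12) with a≤c, −a<b≤a
g is negative-definite; reduce −g:
−g: flip: (15,-4,8)→(8,4,15)
−g: reduced (well bottom): (8,4,15) with a≤c, −a<b≤a
flip sign back: reduced form of g is (-8,-4,-15)
reduced forms (10, -4, 12) vs (-8, -4, -15) ⇒ inequivalent

no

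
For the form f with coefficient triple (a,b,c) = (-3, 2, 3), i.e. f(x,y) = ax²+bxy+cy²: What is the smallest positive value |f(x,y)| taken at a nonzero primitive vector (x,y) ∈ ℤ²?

river: ρ → (3,4,-2)
river: ρ → (-2,4,3)
river: ρ → (3,2,-3)
river: ρ → (-3,4,2)
river: ρ → (2,4,-3)
river: ρ → (-3,2,3)
closes: descent 0, river 6
min |a| on river = 2

2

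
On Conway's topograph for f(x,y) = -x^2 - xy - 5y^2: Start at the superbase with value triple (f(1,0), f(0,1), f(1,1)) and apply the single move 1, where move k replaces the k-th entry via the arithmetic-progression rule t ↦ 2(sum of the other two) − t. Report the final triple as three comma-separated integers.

start (-1,-5,-7) = (f(1,0),f(0,1),f(1,1))
replace slot 1: 2·((-5)+(-7)) − (-1) = -23 → (-23,-5,-7)

-23,-5,-7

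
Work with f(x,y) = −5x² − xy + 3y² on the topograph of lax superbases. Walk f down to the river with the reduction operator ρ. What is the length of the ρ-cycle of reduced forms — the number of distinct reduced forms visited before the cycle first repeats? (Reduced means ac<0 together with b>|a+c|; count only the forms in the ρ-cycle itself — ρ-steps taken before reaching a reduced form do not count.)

D = 61, ⌊√D⌋ = 7
descent: ρ → (3,7,-1)  [lands on river]
river: ρ → (-1,7,3)
river: ρ → (3,5,-3)
river: ρ → (-3,7,1)
river: ρ → (1,7,-3)
river: ρ → (-3,5,3)
ρ-cycle length = 6 (tail of 1 descent step not counted)

6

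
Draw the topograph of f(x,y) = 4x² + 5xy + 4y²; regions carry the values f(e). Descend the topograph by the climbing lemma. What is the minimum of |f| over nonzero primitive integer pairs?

translate: b→-3 (≡5 mod 8), so (4,5,4)→(4,-3,3)
flip: (4,-3,3)→(3,3,4)
reduced (well bottom): (3,3,4) with a≤c, −a<b≤a
well minimum = a = 3

3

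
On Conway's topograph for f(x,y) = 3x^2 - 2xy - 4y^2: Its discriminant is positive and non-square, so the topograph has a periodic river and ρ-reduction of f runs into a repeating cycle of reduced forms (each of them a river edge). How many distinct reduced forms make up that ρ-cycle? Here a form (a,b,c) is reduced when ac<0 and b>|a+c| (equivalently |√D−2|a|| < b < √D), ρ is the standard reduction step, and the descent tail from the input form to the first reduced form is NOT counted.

D = 52, ⌊√D⌋ = 7
descent: ρ → (-4,2,3)  [lands on river]
river: ρ → (3,4,-3)
river: ρ → (-3,2,4)
river: ρ → (4,6,-1)
river: ρ → (-1,6,4)
river: ρ → (4,2,-3)
river: ρ → (-3,4,3)
river: ρ → (3,2,-4)
river: ρ → (-4,6,1)
river: ρ → (1,6,-4)
ρ-cycle length = 10 (tail of 1 descent step not counted)

10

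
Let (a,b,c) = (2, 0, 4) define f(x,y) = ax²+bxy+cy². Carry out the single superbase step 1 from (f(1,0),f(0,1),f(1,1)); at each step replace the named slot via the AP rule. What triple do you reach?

start (2,4,6) = (f(1,0),f(0,1),f(1,1))
replace slot 1: 2·(4+6) − 2 = 18 → (18,4,6)

18,4,6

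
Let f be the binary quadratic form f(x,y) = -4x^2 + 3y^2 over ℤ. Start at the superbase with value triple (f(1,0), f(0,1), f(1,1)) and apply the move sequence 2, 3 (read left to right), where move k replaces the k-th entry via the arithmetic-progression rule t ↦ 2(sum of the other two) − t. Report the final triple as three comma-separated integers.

start (-4,3,-1) = (f(1,0),f(0,1),f(1,1))
replace slot 2: 2·((-4)+(-1)) − 3 = -13 → (-4,-13,-1)
replace slot 3: 2·((-4)+(-13)) − (-1) = -33 → (-4,-13,-33)

-4,-13,-33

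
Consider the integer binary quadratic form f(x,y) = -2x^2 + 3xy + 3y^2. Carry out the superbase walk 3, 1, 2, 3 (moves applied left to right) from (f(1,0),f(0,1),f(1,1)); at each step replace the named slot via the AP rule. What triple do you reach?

start (-2,3,4) = (f(1,0),f(0,1),f(1,1))
replace slot 3: 2·((-2)+3) − 4 = -2 → (-2,3,-2)
replace slot 1: 2·(3+(-2)) − (-2) = 4 → (4,3,-2)
replace slot 2: 2·(4+(-2)) − 3 = 1 → (4,1,-2)
replace slot 3: 2·(4+1) − (-2) = 12 → (4,1,12)

4,1,12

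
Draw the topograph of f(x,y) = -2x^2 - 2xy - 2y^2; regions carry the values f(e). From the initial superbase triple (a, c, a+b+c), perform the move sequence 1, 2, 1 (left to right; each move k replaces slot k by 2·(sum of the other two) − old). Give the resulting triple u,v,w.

start (-2,-2,-6) = (f(1,0),f(0,1),f(1,1))
replace slot 1: 2·((-2)+(-6)) − (-2) = -14 → (-14,-2,-6)
replace slot 2: 2·((-14)+(-6)) − (-2) = -38 → (-14,-38,-6)
replace slot 1: 2·((-38)+(-6)) − (-14) = -74 → (-74,-38,-6)

-74,-38,-6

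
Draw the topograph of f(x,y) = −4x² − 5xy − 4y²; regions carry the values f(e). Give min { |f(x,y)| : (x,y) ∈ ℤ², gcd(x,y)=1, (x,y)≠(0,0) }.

translate: b→-3 (≡5 mod 8), so (4,5,4)→(4,-3,3)
flip: (4,-3,3)→(3,3,4)
reduced (well bottom): (3,3,4) with a≤c, −a<b≤a
well minimum |f| = |-3| = 3 (negative-definite)

3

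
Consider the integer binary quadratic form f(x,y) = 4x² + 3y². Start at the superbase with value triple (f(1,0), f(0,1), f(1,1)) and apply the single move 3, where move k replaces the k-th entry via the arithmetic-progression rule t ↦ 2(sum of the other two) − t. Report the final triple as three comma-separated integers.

start (4,3,7) = (f(1,0),f(0,1),f(1,1))
replace slot 3: 2·(4+3) − 7 = 7 → (4,3,7)

4,3,7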